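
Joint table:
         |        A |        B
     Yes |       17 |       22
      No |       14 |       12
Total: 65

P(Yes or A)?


P(Yes∨A) = P(Yes) + P(A) - P(Yes∧A)
= (39 + 31 - 17)/65 = 53/65

P = 53/65 ≈ 81.54%


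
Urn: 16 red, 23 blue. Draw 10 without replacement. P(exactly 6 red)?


Hypergeometric: C(16,6)×C(23,4)/C(39,10)
= 8008×8855/635745396 = 123970/1111443

P(X=6) = 123970/1111443 ≈ 11.15%


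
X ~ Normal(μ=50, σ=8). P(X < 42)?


z = (42-50)/8 = -1.0
P(Z < -1.0) = 0.1587

P(X < 42) ≈ 0.1587


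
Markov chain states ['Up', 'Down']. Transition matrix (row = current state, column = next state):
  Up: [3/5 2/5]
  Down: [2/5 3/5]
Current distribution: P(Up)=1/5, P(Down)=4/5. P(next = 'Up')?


P(next=Up) = Σᵢ P(now=i)×P(i→Up)
= 1/5×3/5 + 4/5×2/5
= 3/25 + 8/25 = 11/25

P = 11/25 ≈ 0.4400


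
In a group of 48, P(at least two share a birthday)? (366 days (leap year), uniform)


P(all different) = Π(366-i)/366 for i=0..47
= 0.039768
P(match) = 1 - 0.039768 = 0.960232

P ≈ 0.9602 ≈ 96.02%


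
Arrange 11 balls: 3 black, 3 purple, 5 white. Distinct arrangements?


11!/(3!×3!×5!) = 9240

9240


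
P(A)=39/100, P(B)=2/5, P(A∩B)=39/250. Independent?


P(A)×P(B) = 39/250
P(A∩B) = 39/250
Equal ✓ → Independent

Yes, independent


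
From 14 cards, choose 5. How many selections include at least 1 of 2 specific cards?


Complement: C(14,5) - C(12,5) = 2002 - 792 = 1210

1210


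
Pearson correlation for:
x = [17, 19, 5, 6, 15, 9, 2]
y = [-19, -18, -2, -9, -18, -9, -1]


n=7, Σx=73, Σy=-76, Σxy=-1082, Σx²=1021, Σy²=1176
r = (7×(-1082) - 73×(-76))/√((7×1021 - 73²)(7×1176 - (-76)²))
= -2026/√(1818×2456) = -2026/√4465008 ≈ -2026/2113.0566 ≈ -0.9588

r ≈ -0.9588


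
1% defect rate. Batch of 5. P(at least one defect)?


P(all good) = (99/100)^5 = 9509900499/10000000000
P(≥1 defect) = 490099501/10000000000

P = 490099501/10000000000 ≈ 4.90%


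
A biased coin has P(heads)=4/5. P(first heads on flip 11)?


Geometric: P(X=11) = (1-p)^(k-1)×p = (1/5)^10×4/5 = 4/48828125

P(X=11) = 4/48828125 ≈ 0.00%


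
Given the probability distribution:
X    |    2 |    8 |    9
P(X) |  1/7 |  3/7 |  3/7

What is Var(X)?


E[X] = 53/7
E[X²] = 439/7
Var(X) = E[X²] - (E[X])² = 439/7 - 2809/49 = 264/49

Var(X) = 264/49 ≈ 5.3878


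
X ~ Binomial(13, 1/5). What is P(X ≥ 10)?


P(X ≥ 10) = Σ P(X=i) for i=10..13
P(X=10) = 18304/1220703125
P(X=11) = 1248/1220703125
P(X=12) = 52/1220703125
P(X=13) = 1/1220703125
Sum = 3921/244140625

P(X ≥ 10) = 3921/244140625 ≈ 0.00%


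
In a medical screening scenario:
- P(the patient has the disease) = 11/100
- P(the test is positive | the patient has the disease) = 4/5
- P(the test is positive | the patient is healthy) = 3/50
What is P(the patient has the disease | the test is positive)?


Using Bayes' theorem:
P(A|B) = P(B|A)·P(A) / P(B)

P(the test is positive) = 4/5 × 11/100 + 3/50 × 89/100
= 11/125 + 267/5000 = 707/5000

P(the patient has the disease|the test is positive) = (11/125) / (707/5000) = 440/707

P(the patient has the disease|the test is positive) = 440/707 ≈ 62.23%


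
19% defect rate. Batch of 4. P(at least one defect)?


P(all good) = (81/100)^4 = 43046721/100000000
P(≥1 defect) = 56953279/100000000

P = 56953279/100000000 ≈ 56.95%


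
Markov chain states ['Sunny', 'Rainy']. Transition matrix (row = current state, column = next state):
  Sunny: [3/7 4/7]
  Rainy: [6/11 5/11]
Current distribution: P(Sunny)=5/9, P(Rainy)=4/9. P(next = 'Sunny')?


P(next=Sunny) = Σᵢ P(now=i)×P(i→Sunny)
= 5/9×3/7 + 4/9×6/11
= 5/21 + 8/33 = 37/77

P = 37/77 ≈ 0.4805


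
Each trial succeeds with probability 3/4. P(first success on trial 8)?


Geometric: P(X=8) = (1-p)^(k-1)×p = (1/4)^7×3/4 = 3/65536

P(X=8) = 3/65536 ≈ 0.00%


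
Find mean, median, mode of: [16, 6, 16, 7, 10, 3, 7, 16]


Sorted: [3, 6, 7, 7, 10, 16, 16, 16]
Mean = 81/8
Median = 17/2
Freq: {16: 3, 6: 1, 7: 2, 10: 1, 3: 1}
Mode: [16]

Mean=81/8, Median=17/2, Mode=16


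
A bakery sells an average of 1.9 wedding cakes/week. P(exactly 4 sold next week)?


Poisson(λ=1.9): P(X=4) = e^(-λ)×λ^k/k!
= e^(-1.9) × 1.9^4 / 4!
≈ 0.1495686192 × 13.0321 / 24 ≈ 0.081216

P(X=4) ≈ 0.081216 ≈ 8.12%


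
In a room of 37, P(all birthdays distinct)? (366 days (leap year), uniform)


P(all different) = Π(366-i)/366 for i=0..36
= (366/366)×(365/366)×...×(330/366)
= 0.152077

P ≈ 0.1521 ≈ 15.21%


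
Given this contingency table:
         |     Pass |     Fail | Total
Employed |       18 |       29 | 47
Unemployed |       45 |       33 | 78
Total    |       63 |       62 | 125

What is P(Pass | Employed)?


P(Pass | Employed) = 18/(18+29) = 18/47

P(Pass|Employed) = 18/47 ≈ 38.30%


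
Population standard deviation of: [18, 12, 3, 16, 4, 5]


Mean = 58/6 = 29/3
  (18-29/3)²=625/9
  (12-29/3)²=49/9
  (3-29/3)²=400/9
  (16-29/3)²=361/9
  (4-29/3)²=289/9
  (5-29/3)²=196/9
Σ(x-μ)² = 640/3
σ² = (640/3)/6 = 320/9

σ = √(320/9) ≈ 5.9628


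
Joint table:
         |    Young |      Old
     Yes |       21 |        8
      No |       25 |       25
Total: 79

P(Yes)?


P(Yes) = (21+8)/79 = 29/79

P(Yes) = 29/79 ≈ 36.71%


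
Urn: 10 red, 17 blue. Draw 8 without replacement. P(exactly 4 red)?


Hypergeometric: C(10,4)×C(17,4)/C(27,8)
= 210×2380/2220075 = 6664/29601

P(X=4) = 6664/29601 ≈ 22.51%


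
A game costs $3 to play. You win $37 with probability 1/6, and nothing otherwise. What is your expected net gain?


E[gain] = (37-3)×1/6 + (-3)×5/6
= 17/3 - 5/2 = 19/6

Expected net gain = $19/6 ≈ $3.17


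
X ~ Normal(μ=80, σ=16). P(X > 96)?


z = (96-80)/16 = 1.0
P(X > 96) = 1 - P(Z ≤ 1.0) = 1 - 0.8413 = 0.1587

P(X > 96) ≈ 0.1587


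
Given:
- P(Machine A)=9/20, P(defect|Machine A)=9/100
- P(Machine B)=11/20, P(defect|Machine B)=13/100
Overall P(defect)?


P(B) = Σ P(B|Aᵢ)×P(Aᵢ)
  9/100×9/20 = 81/2000
  13/100×11/20 = 143/2000
Sum = 14/125

P(defect) = 14/125 ≈ 11.20%


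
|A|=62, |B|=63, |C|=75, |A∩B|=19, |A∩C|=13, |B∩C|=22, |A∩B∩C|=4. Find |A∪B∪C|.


|A∪B∪C| = 62+63+75-19-13-22+4 = 150

|A∪B∪C| = 150


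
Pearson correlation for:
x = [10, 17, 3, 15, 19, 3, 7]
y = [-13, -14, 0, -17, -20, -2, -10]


n=7, Σx=74, Σy=-76, Σxy=-1079, Σx²=1042, Σy²=1158
r = (7×(-1079) - 74×(-76))/√((7×1042 - 74²)(7×1158 - (-76)²))
= -1929/√(1818×2330) = -1929/√4235940 ≈ -1929/2058.1399 ≈ -0.9373

r ≈ -0.9373


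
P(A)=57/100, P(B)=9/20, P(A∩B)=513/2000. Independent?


P(A)×P(B) = 513/2000
P(A∩B) = 513/2000
Equal ✓ → Independent

Yes, independent


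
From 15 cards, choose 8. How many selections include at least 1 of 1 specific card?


Complement: C(15,8) - C(14,8) = 6435 - 3003 = 3432

3432


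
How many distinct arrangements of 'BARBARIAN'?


Letters: 9, freq: {'B': 2, 'A': 3, 'R': 2, 'I': 1, 'N': 1}
9!/(2!×3!×2!×1!×1!) = 362880/24 = 15120

15120


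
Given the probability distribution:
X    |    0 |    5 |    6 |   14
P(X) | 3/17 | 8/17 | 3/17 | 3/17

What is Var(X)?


E[X] = 100/17
E[X²] = 896/17
Var(X) = E[X²] - (E[X])² = 896/17 - 10000/289 = 5232/289

Var(X) = 5232/289 ≈ 18.1038


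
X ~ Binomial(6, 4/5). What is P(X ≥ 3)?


P(X ≥ 3) = Σ P(X=i) for i=3..6
P(X=3) = 256/3125
P(X=4) = 768/3125
P(X=5) = 6144/15625
P(X=6) = 4096/15625
Sum = 3072/3125

P(X ≥ 3) = 3072/3125 ≈ 98.30%


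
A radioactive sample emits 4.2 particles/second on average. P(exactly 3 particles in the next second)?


Poisson(λ=4.2): P(X=3) = e^(-λ)×λ^k/k!
= e^(-4.2) × 4.2^3 / 3!
≈ 0.01499557682 × 74.088 / 6 ≈ 0.185165

P(X=3) ≈ 0.185165 ≈ 18.52%


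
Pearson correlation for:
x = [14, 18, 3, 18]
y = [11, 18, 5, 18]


n=4, Σx=53, Σy=52, Σxy=817, Σx²=853, Σy²=794
r = (4×817 - 53×52)/√((4×853 - 53²)(4×794 - 52²))
= 512/√(603×472) = 512/√284616 ≈ 512/533.4941 ≈ 0.9597

r ≈ 0.9597


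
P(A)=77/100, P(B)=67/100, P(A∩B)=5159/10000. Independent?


P(A)×P(B) = 5159/10000
P(A∩B) = 5159/10000
Equal ✓ → Independent

Yes, independent


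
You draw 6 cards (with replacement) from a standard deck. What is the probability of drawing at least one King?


P(not a King) = 48/52 = 12/13
P(none in 6 draws) = (12/13)^6 = 2985984/4826809
P(≥1 King) = 1 - 2985984/4826809 = 1840825/4826809

P = 1840825/4826809 ≈ 38.14%


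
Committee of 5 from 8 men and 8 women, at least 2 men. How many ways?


Count by #men:
  2M,3W: C(8,2)×C(8,3)=1568
  3M,2W: C(8,3)×C(8,2)=1568
  4M,1W: C(8,4)×C(8,1)=560
  5M,0W: C(8,5)×C(8,0)=56
Total = 3752

3752


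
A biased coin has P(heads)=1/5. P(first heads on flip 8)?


Geometric: P(X=8) = (1-p)^(k-1)×p = (4/5)^7×1/5 = 16384/390625

P(X=8) = 16384/390625 ≈ 4.19%


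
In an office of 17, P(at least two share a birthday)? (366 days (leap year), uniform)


P(all different) = Π(366-i)/366 for i=0..16
= 0.685712
P(match) = 1 - 0.685712 = 0.314288

P ≈ 0.3143 ≈ 31.43%


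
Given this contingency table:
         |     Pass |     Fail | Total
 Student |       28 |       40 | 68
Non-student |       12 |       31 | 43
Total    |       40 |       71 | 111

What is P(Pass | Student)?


P(Pass | Student) = 28/(28+40) = 28/68 = 7/17

P(Pass|Student) = 7/17 ≈ 41.18%


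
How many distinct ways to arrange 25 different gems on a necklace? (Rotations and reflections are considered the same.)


Free circular arrangements: rotations and reflections both identified.
(n-1)!/2 = 24!/2 = 620448401733239439360000/2 = 310224200866619719680000

310224200866619719680000


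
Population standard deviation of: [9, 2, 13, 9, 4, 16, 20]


Mean = 73/7
  (9-73/7)²=100/49
  (2-73/7)²=3481/49
  (13-73/7)²=324/49
  (9-73/7)²=100/49
  (4-73/7)²=2025/49
  (16-73/7)²=1521/49
  (20-73/7)²=4489/49
Σ(x-μ)² = 1720/7
σ² = (1720/7)/7 = 1720/49

σ = √(1720/49) ≈ 5.9247


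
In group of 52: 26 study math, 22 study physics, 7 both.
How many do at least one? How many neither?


|A∪B| = 26+22-7 = 41
Neither = 52-41 = 11

At least one: 41; Neither: 11


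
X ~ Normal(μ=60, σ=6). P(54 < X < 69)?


z₁=(54-60)/6=-1.0, z₂=(69-60)/6=1.5
P = Φ(1.5) - Φ(-1.0) = 0.933193 - 0.158655 = 0.774538 ≈ 0.7745

P(54 < X < 69) ≈ 0.7745


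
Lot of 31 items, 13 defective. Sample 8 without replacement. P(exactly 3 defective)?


Hypergeometric: C(13,3)×C(18,5)/C(31,8)
= 286×8568/7888725 = 20944/67425

P(X=3) = 20944/67425 ≈ 31.06%


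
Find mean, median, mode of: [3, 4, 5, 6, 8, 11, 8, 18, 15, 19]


Sorted: [3, 4, 5, 6, 8, 8, 11, 15, 18, 19]
Mean = 97/10
Median = 8
Freq: {3: 1, 4: 1, 5: 1, 6: 1, 8: 2, 11: 1, 18: 1, 15: 1, 19: 1}
Mode: [8]

Mean=97/10, Median=8, Mode=8


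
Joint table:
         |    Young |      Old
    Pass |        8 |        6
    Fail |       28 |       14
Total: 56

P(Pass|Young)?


P(Pass|Young) = 8/(8+28) = 8/36 = 2/9

P = 2/9 ≈ 22.22%


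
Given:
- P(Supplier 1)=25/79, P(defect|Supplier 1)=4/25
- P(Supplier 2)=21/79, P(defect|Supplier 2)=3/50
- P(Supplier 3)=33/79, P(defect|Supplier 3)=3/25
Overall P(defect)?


P(B) = Σ P(B|Aᵢ)×P(Aᵢ)
  4/25×25/79 = 4/79
  3/50×21/79 = 63/3950
  3/25×33/79 = 99/1975
Sum = 461/3950

P(defect) = 461/3950 ≈ 11.67%


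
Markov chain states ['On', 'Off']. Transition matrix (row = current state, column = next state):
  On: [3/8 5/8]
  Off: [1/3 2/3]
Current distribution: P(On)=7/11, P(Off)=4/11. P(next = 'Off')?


P(next=Off) = Σᵢ P(now=i)×P(i→Off)
= 7/11×5/8 + 4/11×2/3
= 35/88 + 8/33 = 169/264

P = 169/264 ≈ 0.6402


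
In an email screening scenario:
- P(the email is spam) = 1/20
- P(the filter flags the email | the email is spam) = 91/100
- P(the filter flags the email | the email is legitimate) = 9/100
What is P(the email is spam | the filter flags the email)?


Using Bayes' theorem:
P(A|B) = P(B|A)·P(A) / P(B)

P(the filter flags the email) = 91/100 × 1/20 + 9/100 × 19/20
= 91/2000 + 171/2000 = 131/1000

P(the email is spam|the filter flags the email) = (91/2000) / (131/1000) = 91/262

P(the email is spam|the filter flags the email) = 91/262 ≈ 34.73%


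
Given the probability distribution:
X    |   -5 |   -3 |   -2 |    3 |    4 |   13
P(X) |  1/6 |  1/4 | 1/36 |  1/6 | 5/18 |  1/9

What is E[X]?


E[X] = Σ x·P(X=x)
= (-5)×(1/6) + (-3)×(1/4) + (-2)×(1/36) + (3)×(1/6) + (4)×(5/18) + (13)×(1/9)
= 17/12

E[X] = 17/12


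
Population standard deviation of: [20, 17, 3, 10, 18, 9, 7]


Mean = 84/7 = 12
  (20-12)²=64
  (17-12)²=25
  (3-12)²=81
  (10-12)²=4
  (18-12)²=36
  (9-12)²=9
  (7-12)²=25
Σ(x-μ)² = 244
σ² = 244/7

σ = √(244/7) ≈ 5.9040


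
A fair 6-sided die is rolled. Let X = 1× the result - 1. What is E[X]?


E[die] = (1+6)/2 = 7/2
E[X] = 1×7/2 - 1 = 5/2

E[X] = 5/2


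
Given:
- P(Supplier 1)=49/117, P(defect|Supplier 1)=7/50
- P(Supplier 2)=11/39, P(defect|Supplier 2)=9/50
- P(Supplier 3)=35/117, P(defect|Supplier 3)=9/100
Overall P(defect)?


P(B) = Σ P(B|Aᵢ)×P(Aᵢ)
  7/50×49/117 = 343/5850
  9/50×11/39 = 33/650
  9/100×35/117 = 7/260
Sum = 319/2340

P(defect) = 319/2340 ≈ 13.63%


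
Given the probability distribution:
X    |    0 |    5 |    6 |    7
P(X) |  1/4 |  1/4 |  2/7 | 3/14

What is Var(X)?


E[X] = 125/28
E[X²] = 757/28
Var(X) = E[X²] - (E[X])² = 757/28 - 15625/784 = 5571/784

Var(X) = 5571/784 ≈ 7.1059


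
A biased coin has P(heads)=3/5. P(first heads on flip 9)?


Geometric: P(X=9) = (1-p)^(k-1)×p = (2/5)^8×3/5 = 768/1953125

P(X=9) = 768/1953125 ≈ 0.04%


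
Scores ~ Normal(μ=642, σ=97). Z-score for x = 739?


z = (x - μ)/σ = (739 - 642)/97 = 1.0

z = 1.0


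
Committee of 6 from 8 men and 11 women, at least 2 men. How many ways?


Count by #men:
  2M,4W: C(8,2)×C(11,4)=9240
  3M,3W: C(8,3)×C(11,3)=9240
  4M,2W: C(8,4)×C(11,2)=3850
  5M,1W: C(8,5)×C(11,1)=616
  6M,0W: C(8,6)×C(11,0)=28
Total = 22974

22974


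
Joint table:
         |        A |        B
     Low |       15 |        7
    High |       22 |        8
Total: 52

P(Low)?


P(Low) = (15+7)/52 = 22/52 = 11/26

P(Low) = 11/26 ≈ 42.31%


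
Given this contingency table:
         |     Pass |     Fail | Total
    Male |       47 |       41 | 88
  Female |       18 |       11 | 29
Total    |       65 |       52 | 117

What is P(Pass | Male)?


P(Pass | Male) = 47/(47+41) = 47/88

P(Pass|Male) = 47/88 ≈ 53.41%


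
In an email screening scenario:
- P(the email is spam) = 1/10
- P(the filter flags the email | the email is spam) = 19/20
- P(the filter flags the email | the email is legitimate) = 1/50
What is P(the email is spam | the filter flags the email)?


Using Bayes' theorem:
P(A|B) = P(B|A)·P(A) / P(B)

P(the filter flags the email) = 19/20 × 1/10 + 1/50 × 9/10
= 19/200 + 9/500 = 113/1000

P(the email is spam|the filter flags the email) = (19/200) / (113/1000) = 95/113

P(the email is spam|the filter flags the email) = 95/113 ≈ 84.07%


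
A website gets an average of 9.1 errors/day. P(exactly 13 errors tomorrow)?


Poisson(λ=9.1): P(X=13) = e^(-λ)×λ^k/k!
= e^(-9.1) × 9.1^13 / 13!
≈ 0.0001116658085 × 2.93452693546e+12 / 6227020800 ≈ 0.052623

P(X=13) ≈ 0.052623 ≈ 5.26%


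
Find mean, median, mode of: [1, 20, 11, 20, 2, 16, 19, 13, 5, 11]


Sorted: [1, 2, 5, 11, 11, 13, 16, 19, 20, 20]
Mean = 118/10 = 59/5
Median = 12
Freq: {1: 1, 20: 2, 11: 2, 2: 1, 16: 1, 19: 1, 13: 1, 5: 1}
Mode: [11, 20]

Mean=59/5, Median=12, Mode=[11, 20]


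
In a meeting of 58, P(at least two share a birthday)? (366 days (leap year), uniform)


P(all different) = Π(366-i)/366 for i=0..57
= 0.008451
P(match) = 1 - 0.008451 = 0.991549

P ≈ 0.9915 ≈ 99.15%


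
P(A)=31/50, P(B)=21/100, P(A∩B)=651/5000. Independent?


P(A)×P(B) = 651/5000
P(A∩B) = 651/5000
Equal ✓ → Independent

Yes, independent


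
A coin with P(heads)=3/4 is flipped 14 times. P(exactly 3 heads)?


Binomial: P(X=3) = C(14,3)×p^3×(1-p)^11
= 364 × 27/64 × 1/4194304 = 2457/67108864

P(X=3) = 2457/67108864 ≈ 0.00%


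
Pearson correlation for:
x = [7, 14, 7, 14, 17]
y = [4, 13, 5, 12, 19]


n=5, Σx=59, Σy=53, Σxy=736, Σx²=779, Σy²=715
r = (5×736 - 59×53)/√((5×779 - 59²)(5×715 - 53²))
= 553/√(414×766) = 553/√317124 ≈ 553/563.1376 ≈ 0.9820

r ≈ 0.9820


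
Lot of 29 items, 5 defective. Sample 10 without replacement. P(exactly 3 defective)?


Hypergeometric: C(5,3)×C(24,7)/C(29,10)
= 10×346104/20030010 = 456/2639

P(X=3) = 456/2639 ≈ 17.28%


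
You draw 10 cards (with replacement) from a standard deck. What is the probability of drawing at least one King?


P(not a King) = 48/52 = 12/13
P(none in 10 draws) = (12/13)^10 = 61917364224/137858491849
P(≥1 King) = 1 - 61917364224/137858491849 = 75941127625/137858491849

P = 75941127625/137858491849 ≈ 55.09%


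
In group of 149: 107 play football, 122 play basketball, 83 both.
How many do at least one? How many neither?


|A∪B| = 107+122-83 = 146
Neither = 149-146 = 3

At least one: 146; Neither: 3


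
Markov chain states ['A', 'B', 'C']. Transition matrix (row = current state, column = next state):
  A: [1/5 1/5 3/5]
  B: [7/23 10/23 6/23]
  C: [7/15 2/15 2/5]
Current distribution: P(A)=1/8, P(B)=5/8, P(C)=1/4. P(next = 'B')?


P(next=B) = Σᵢ P(now=i)×P(i→B)
= 1/8×1/5 + 5/8×10/23 + 1/4×2/15
= 1/40 + 25/92 + 1/30 = 911/2760

P = 911/2760 ≈ 0.3301


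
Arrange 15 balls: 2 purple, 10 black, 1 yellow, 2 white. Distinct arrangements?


15!/(2!×10!×1!×2!) = 90090

90090


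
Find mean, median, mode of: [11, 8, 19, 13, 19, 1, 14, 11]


Sorted: [1, 8, 11, 11, 13, 14, 19, 19]
Mean = 96/8 = 12
Median = 12
Freq: {11: 2, 8: 1, 19: 2, 13: 1, 1: 1, 14: 1}
Mode: [11, 19]

Mean=12, Median=12, Mode=[11, 19]


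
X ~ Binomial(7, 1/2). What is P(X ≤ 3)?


P(X ≤ 3) = Σ P(X=i) for i=0..3
P(X=0) = 1/128
P(X=1) = 7/128
P(X=2) = 21/128
P(X=3) = 35/128
Sum = 1/2

P(X ≤ 3) = 1/2 ≈ 50.00%


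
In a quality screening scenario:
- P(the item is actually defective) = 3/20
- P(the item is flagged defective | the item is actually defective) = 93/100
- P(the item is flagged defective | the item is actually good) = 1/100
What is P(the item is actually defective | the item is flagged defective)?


Using Bayes' theorem:
P(A|B) = P(B|A)·P(A) / P(B)

P(the item is flagged defective) = 93/100 × 3/20 + 1/100 × 17/20
= 279/2000 + 17/2000 = 37/250

P(the item is actually defective|the item is flagged defective) = (279/2000) / (37/250) = 279/296

P(the item is actually defective|the item is flagged defective) = 279/296 ≈ 94.26%


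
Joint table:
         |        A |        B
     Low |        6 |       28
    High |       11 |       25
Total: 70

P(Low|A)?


P(Low|A) = 6/(6+11) = 6/17

P = 6/17 ≈ 35.29%


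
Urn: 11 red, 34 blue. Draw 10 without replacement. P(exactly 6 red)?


Hypergeometric: C(11,6)×C(34,4)/C(45,10)
= 462×46376/3190187286 = 324632/48336171

P(X=6) = 324632/48336171 ≈ 0.67%


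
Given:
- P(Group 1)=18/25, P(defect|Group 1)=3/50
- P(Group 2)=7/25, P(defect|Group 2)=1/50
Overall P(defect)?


P(B) = Σ P(B|Aᵢ)×P(Aᵢ)
  3/50×18/25 = 27/625
  1/50×7/25 = 7/1250
Sum = 61/1250

P(defect) = 61/1250 ≈ 4.88%


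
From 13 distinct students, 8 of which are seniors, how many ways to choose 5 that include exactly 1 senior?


Choose 1 of the 8 seniors and 4 of the other 5 students:
C(8,1)×C(5,4) = 8×5 = 40

40


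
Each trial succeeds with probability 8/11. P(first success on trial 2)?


Geometric: P(X=2) = (1-p)^(k-1)×p = (3/11)^1×8/11 = 24/121

P(X=2) = 24/121 ≈ 19.83%


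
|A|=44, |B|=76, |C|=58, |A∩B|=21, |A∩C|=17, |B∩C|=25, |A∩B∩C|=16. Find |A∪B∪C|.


|A∪B∪C| = 44+76+58-21-17-25+16 = 131

|A∪B∪C| = 131


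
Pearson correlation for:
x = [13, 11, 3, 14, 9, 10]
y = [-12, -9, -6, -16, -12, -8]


n=6, Σx=60, Σy=-63, Σxy=-685, Σx²=676, Σy²=725
r = (6×(-685) - 60×(-63))/√((6×676 - 60²)(6×725 - (-63)²))
= -330/√(456×381) = -330/√173736 ≈ -330/416.8165 ≈ -0.7917

r ≈ -0.7917


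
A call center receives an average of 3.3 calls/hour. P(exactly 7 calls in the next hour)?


Poisson(λ=3.3): P(X=7) = e^(-λ)×λ^k/k!
= e^(-3.3) × 3.3^7 / 7!
≈ 0.0368831674 × 4261.8442977 / 5040 ≈ 0.031189

P(X=7) ≈ 0.031189 ≈ 3.12%


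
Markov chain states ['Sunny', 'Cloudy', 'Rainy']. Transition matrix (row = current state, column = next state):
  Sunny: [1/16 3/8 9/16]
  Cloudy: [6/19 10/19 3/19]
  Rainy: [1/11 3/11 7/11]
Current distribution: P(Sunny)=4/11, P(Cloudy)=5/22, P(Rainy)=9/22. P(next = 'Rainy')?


P(next=Rainy) = Σᵢ P(now=i)×P(i→Rainy)
= 4/11×9/16 + 5/22×3/19 + 9/22×7/11
= 9/44 + 15/418 + 63/242 = 4605/9196

P = 4605/9196 ≈ 0.5008


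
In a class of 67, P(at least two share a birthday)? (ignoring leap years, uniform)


P(all different) = Π(365-i)/365 for i=0..66
= 0.001560
P(match) = 1 - 0.001560 = 0.998440

P ≈ 0.9984 ≈ 99.84%


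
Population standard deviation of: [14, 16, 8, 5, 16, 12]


Mean = 71/6
  (14-71/6)²=169/36
  (16-71/6)²=625/36
  (8-71/6)²=529/36
  (5-71/6)²=1681/36
  (16-71/6)²=625/36
  (12-71/6)²=1/36
Σ(x-μ)² = 605/6
σ² = (605/6)/6 = 605/36

σ = √(605/36) ≈ 4.0995


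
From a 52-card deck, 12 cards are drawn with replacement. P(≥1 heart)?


P(not a heart) = 39/52 = 3/4
P(none in 12 draws) = (3/4)^12 = 531441/16777216
P(≥1 heart) = 1 - 531441/16777216 = 16245775/16777216

P = 16245775/16777216 ≈ 96.83%


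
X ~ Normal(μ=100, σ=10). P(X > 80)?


z = (80-100)/10 = -2.0
P(X > 80) = 1 - P(Z ≤ -2.0) = 1 - 0.0228 = 0.9772

P(X > 80) ≈ 0.9772


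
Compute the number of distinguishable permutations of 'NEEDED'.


Letters: 6, freq: {'N': 1, 'E': 3, 'D': 2}
6!/(1!×3!×2!) = 720/12 = 60

60


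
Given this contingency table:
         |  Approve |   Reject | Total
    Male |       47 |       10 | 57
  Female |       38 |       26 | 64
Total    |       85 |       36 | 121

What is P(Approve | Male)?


P(Approve | Male) = 47/(47+10) = 47/57

P(Approve|Male) = 47/57 ≈ 82.46%


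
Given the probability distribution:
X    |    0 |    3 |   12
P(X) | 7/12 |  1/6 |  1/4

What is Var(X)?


E[X] = 7/2
E[X²] = 75/2
Var(X) = E[X²] - (E[X])² = 75/2 - 49/4 = 101/4

Var(X) = 101/4 ≈ 25.2500


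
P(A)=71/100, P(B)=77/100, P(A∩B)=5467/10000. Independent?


P(A)×P(B) = 5467/10000
P(A∩B) = 5467/10000
Equal ✓ → Independent

Yes, independent


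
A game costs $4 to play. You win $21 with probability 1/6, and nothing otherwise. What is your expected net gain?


E[gain] = (21-4)×1/6 + (-4)×5/6
= 17/6 - 10/3 = -1/2

Expected net gain = $-1/2 ≈ $-0.50


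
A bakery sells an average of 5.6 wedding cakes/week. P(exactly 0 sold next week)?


Poisson(λ=5.6): P(X=0) = e^(-λ)×λ^k/k!
= e^(-5.6) × 5.6^0 / 0!
≈ 0.003697863716 × 1 / 1 ≈ 0.003698

P(X=0) ≈ 0.003698 ≈ 0.37%


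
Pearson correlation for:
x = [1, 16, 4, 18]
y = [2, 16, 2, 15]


n=4, Σx=39, Σy=35, Σxy=536, Σx²=597, Σy²=489
r = (4×536 - 39×35)/√((4×597 - 39²)(4×489 - 35²))
= 779/√(867×731) = 779/√633777 ≈ 779/796.1011 ≈ 0.9785

r ≈ 0.9785


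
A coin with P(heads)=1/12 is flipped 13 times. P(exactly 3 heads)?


Binomial: P(X=3) = C(13,3)×p^3×(1-p)^10
= 286 × 1/1728 × 25937424601/61917364224 = 3709051717943/53496602689536

P(X=3) = 3709051717943/53496602689536 ≈ 6.93%


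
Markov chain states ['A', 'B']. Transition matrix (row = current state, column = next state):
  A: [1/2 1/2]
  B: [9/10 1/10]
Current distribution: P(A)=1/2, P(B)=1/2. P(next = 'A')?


P(next=A) = Σᵢ P(now=i)×P(i→A)
= 1/2×1/2 + 1/2×9/10
= 1/4 + 9/20 = 7/10

P = 7/10 ≈ 0.7000


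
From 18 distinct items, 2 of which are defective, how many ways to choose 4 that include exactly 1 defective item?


Choose 1 of the 2 defective items and 3 of the other 16 items:
C(2,1)×C(16,3) = 2×560 = 1120

1120


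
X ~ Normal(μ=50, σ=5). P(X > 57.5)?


z = (57.5-50)/5 = 1.5
P(X > 57.5) = 1 - P(Z ≤ 1.5) = 1 - 0.9332 = 0.0668

P(X > 57.5) ≈ 0.0668


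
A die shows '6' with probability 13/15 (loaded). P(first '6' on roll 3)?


Geometric: P(X=3) = (1-p)^(k-1)×p = (2/15)^2×13/15 = 52/3375

P(X=3) = 52/3375 ≈ 1.54%


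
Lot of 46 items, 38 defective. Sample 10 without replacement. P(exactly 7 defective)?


Hypergeometric: C(38,7)×C(8,3)/C(46,10)
= 12620256×56/4076350421 = 91392/527137

P(X=7) = 91392/527137 ≈ 17.34%


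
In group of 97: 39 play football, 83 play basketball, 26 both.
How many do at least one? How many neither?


|A∪B| = 39+83-26 = 96
Neither = 97-96 = 1

At least one: 96; Neither: 1


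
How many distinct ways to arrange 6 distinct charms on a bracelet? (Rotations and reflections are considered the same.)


Free circular arrangements: rotations and reflections both identified.
(n-1)!/2 = 5!/2 = 120/2 = 60

60


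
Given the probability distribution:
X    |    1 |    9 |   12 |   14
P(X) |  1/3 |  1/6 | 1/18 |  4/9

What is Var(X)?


E[X] = 157/18
E[X²] = 1961/18
Var(X) = E[X²] - (E[X])² = 1961/18 - 24649/324 = 10649/324

Var(X) = 10649/324 ≈ 32.8673


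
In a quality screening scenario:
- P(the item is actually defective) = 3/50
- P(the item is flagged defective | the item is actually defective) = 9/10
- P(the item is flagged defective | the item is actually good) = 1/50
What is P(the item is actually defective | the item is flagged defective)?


Using Bayes' theorem:
P(A|B) = P(B|A)·P(A) / P(B)

P(the item is flagged defective) = 9/10 × 3/50 + 1/50 × 47/50
= 27/500 + 47/2500 = 91/1250

P(the item is actually defective|the item is flagged defective) = (27/500) / (91/1250) = 135/182

P(the item is actually defective|the item is flagged defective) = 135/182 ≈ 74.18%


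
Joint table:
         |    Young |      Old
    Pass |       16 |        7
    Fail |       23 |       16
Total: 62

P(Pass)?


P(Pass) = (16+7)/62 = 23/62

P(Pass) = 23/62 ≈ 37.10%


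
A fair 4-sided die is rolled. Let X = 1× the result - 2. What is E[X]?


E[die] = (1+4)/2 = 5/2
E[X] = 1×5/2 - 2 = 1/2

E[X] = 1/2


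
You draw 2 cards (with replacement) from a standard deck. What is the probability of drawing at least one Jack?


P(not a Jack) = 48/52 = 12/13
P(none in 2 draws) = (12/13)^2 = 144/169
P(≥1 Jack) = 1 - 144/169 = 25/169

P = 25/169 ≈ 14.79%


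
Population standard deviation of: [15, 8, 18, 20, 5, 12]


Mean = 78/6 = 13
  (15-13)²=4
  (8-13)²=25
  (18-13)²=25
  (20-13)²=49
  (5-13)²=64
  (12-13)²=1
Σ(x-μ)² = 168
σ² = 168/6 = 28

σ = √(28) ≈ 5.2915


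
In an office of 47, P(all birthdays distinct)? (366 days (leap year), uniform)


P(all different) = Π(366-i)/366 for i=0..46
= (366/366)×(365/366)×...×(320/366)
= 0.045628

P ≈ 0.0456 ≈ 4.56%


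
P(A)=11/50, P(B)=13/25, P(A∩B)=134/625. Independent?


P(A)×P(B) = 143/1250
P(A∩B) = 134/625
Not equal → NOT independent

No, not independent


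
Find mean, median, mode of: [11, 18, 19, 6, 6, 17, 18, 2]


Sorted: [2, 6, 6, 11, 17, 18, 18, 19]
Mean = 97/8
Median = 14
Freq: {11: 1, 18: 2, 19: 1, 6: 2, 17: 1, 2: 1}
Mode: [6, 18]

Mean=97/8, Median=14, Mode=[6, 18]


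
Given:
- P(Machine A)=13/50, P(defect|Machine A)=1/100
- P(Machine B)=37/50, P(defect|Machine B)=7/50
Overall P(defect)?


P(B) = Σ P(B|Aᵢ)×P(Aᵢ)
  1/100×13/50 = 13/5000
  7/50×37/50 = 259/2500
Sum = 531/5000

P(defect) = 531/5000 ≈ 10.62%


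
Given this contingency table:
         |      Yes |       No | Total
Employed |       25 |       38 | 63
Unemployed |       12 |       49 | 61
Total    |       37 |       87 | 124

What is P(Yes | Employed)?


P(Yes | Employed) = 25/(25+38) = 25/63

P(Yes|Employed) = 25/63 ≈ 39.68%


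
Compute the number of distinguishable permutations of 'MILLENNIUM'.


Letters: 10, freq: {'M': 2, 'I': 2, 'L': 2, 'E': 1, 'N': 2, 'U': 1}
10!/(2!×2!×2!×1!×2!×1!) = 3628800/16 = 226800

226800


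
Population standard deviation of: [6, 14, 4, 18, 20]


Mean = 62/5
  (6-62/5)²=1024/25
  (14-62/5)²=64/25
  (4-62/5)²=1764/25
  (18-62/5)²=784/25
  (20-62/5)²=1444/25
Σ(x-μ)² = 1016/5
σ² = (1016/5)/5 = 1016/25

σ = √(1016/25) ≈ 6.3750


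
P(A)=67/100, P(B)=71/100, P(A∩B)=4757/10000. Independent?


P(A)×P(B) = 4757/10000
P(A∩B) = 4757/10000
Equal ✓ → Independent

Yes, independent


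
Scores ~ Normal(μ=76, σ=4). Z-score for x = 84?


z = (x - μ)/σ = (84 - 76)/4 = 2.0

z = 2.0


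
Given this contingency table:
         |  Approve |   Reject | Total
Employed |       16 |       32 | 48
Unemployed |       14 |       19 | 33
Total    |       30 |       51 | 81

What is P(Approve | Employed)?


P(Approve | Employed) = 16/(16+32) = 16/48 = 1/3

P(Approve|Employed) = 1/3 ≈ 33.33%


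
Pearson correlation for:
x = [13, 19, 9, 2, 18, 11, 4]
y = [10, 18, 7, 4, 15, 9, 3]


n=7, Σx=76, Σy=66, Σxy=924, Σx²=1076, Σy²=804
r = (7×924 - 76×66)/√((7×1076 - 76²)(7×804 - 66²))
= 1452/√(1756×1272) = 1452/√2233632 ≈ 1452/1494.5340 ≈ 0.9715

r ≈ 0.9715


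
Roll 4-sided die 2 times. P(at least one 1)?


P(no 1)^2 = (3/4)^2 = 9/16
P(≥1) = 1 - 9/16 = 7/16

P = 7/16 ≈ 43.75%


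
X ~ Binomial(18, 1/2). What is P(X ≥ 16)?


P(X ≥ 16) = Σ P(X=i) for i=16..18
P(X=16) = 153/262144
P(X=17) = 9/131072
P(X=18) = 1/262144
Sum = 43/65536

P(X ≥ 16) = 43/65536 ≈ 0.07%


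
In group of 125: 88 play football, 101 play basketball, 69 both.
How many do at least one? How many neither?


|A∪B| = 88+101-69 = 120
Neither = 125-120 = 5

At least one: 120; Neither: 5


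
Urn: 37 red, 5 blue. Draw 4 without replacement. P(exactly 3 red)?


Hypergeometric: C(37,3)×C(5,1)/C(42,4)
= 7770×5/111930 = 185/533

P(X=3) = 185/533 ≈ 34.71%


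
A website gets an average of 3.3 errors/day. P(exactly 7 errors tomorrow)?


Poisson(λ=3.3): P(X=7) = e^(-λ)×λ^k/k!
= e^(-3.3) × 3.3^7 / 7!
≈ 0.0368831674 × 4261.8442977 / 5040 ≈ 0.031189

P(X=7) ≈ 0.031189 ≈ 3.12%


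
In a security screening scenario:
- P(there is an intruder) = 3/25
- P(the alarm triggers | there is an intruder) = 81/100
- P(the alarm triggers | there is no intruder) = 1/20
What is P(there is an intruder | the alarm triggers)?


Using Bayes' theorem:
P(A|B) = P(B|A)·P(A) / P(B)

P(the alarm triggers) = 81/100 × 3/25 + 1/20 × 22/25
= 243/2500 + 11/250 = 353/2500

P(there is an intruder|the alarm triggers) = (243/2500) / (353/2500) = 243/353

P(there is an intruder|the alarm triggers) = 243/353 ≈ 68.84%


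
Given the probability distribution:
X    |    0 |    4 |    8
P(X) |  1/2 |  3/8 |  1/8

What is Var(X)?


E[X] = 5/2
E[X²] = 14
Var(X) = E[X²] - (E[X])² = 14 - 25/4 = 31/4

Var(X) = 31/4 ≈ 7.7500


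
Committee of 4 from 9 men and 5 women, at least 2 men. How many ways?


Count by #men:
  2M,2W: C(9,2)×C(5,2)=360
  3M,1W: C(9,3)×C(5,1)=420
  4M,0W: C(9,4)×C(5,0)=126
Total = 906

906


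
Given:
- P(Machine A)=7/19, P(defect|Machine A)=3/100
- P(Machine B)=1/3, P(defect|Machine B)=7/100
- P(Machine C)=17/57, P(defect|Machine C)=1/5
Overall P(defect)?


P(B) = Σ P(B|Aᵢ)×P(Aᵢ)
  3/100×7/19 = 21/1900
  7/100×1/3 = 7/300
  1/5×17/57 = 17/285
Sum = 134/1425

P(defect) = 134/1425 ≈ 9.40%


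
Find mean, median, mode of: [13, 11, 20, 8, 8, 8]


Sorted: [8, 8, 8, 11, 13, 20]
Mean = 68/6 = 34/3
Median = 19/2
Freq: {13: 1, 11: 1, 20: 1, 8: 3}
Mode: [8]

Mean=34/3, Median=19/2, Mode=8


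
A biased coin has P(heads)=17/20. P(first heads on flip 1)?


Geometric: P(X=1) = (1-p)^(k-1)×p = (3/20)^0×17/20 = 17/20

P(X=1) = 17/20 ≈ 85.00%


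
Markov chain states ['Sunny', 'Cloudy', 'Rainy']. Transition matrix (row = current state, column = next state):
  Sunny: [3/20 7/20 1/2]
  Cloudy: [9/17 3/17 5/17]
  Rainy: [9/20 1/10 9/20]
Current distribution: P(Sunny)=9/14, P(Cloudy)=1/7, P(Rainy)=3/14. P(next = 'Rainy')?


P(next=Rainy) = Σᵢ P(now=i)×P(i→Rainy)
= 9/14×1/2 + 1/7×5/17 + 3/14×9/20
= 9/28 + 5/119 + 27/280 = 2189/4760

P = 2189/4760 ≈ 0.4599


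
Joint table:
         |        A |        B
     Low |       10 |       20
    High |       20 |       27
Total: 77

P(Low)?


P(Low) = (10+20)/77 = 30/77

P(Low) = 30/77 ≈ 38.96%


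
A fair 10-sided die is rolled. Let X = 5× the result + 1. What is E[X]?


E[die] = (1+10)/2 = 11/2
E[X] = 5×11/2 + 1 = 57/2

E[X] = 57/2


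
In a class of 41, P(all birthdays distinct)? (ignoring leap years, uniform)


P(all different) = Π(365-i)/365 for i=0..40
= (365/365)×(364/365)×...×(325/365)
= 0.096848

P ≈ 0.0968 ≈ 9.68%


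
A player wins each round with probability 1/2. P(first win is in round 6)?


Geometric: P(X=6) = (1-p)^(k-1)×p = (1/2)^5×1/2 = 1/64

P(X=6) = 1/64 ≈ 1.56%


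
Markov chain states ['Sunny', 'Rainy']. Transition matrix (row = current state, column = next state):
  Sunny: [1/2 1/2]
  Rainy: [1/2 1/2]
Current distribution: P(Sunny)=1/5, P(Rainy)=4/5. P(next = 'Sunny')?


P(next=Sunny) = Σᵢ P(now=i)×P(i→Sunny)
= 1/5×1/2 + 4/5×1/2
= 1/10 + 2/5 = 1/2

P = 1/2 ≈ 0.5000


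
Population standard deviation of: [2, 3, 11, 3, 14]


Mean = 33/5
  (2-33/5)²=529/25
  (3-33/5)²=324/25
  (11-33/5)²=484/25
  (3-33/5)²=324/25
  (14-33/5)²=1369/25
Σ(x-μ)² = 606/5
σ² = (606/5)/5 = 606/25

σ = √(606/25) ≈ 4.9234


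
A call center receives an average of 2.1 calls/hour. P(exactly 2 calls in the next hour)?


Poisson(λ=2.1): P(X=2) = e^(-λ)×λ^k/k!
= e^(-2.1) × 2.1^2 / 2!
≈ 0.1224564283 × 4.41 / 2 ≈ 0.270016

P(X=2) ≈ 0.270016 ≈ 27.00%


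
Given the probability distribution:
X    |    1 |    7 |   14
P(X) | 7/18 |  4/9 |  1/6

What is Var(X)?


E[X] = 35/6
E[X²] = 329/6
Var(X) = E[X²] - (E[X])² = 329/6 - 1225/36 = 749/36

Var(X) = 749/36 ≈ 20.8056


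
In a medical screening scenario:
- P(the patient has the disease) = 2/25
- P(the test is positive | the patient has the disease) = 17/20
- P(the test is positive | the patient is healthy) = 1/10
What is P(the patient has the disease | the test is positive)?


Using Bayes' theorem:
P(A|B) = P(B|A)·P(A) / P(B)

P(the test is positive) = 17/20 × 2/25 + 1/10 × 23/25
= 17/250 + 23/250 = 4/25

P(the patient has the disease|the test is positive) = (17/250) / (4/25) = 17/40

P(the patient has the disease|the test is positive) = 17/40 ≈ 42.50%


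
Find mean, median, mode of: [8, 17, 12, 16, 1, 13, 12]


Sorted: [1, 8, 12, 12, 13, 16, 17]
Mean = 79/7
Median = 12
Freq: {8: 1, 17: 1, 12: 2, 16: 1, 1: 1, 13: 1}
Mode: [12]

Mean=79/7, Median=12, Mode=12


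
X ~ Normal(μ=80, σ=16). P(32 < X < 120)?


z₁=(32-80)/16=-3.0, z₂=(120-80)/16=2.5
P = Φ(2.5) - Φ(-3.0) = 0.993790 - 0.001350 = 0.992440 ≈ 0.9924

P(32 < X < 120) ≈ 0.9924


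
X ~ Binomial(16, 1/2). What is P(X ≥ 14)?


P(X ≥ 14) = Σ P(X=i) for i=14..16
P(X=14) = 15/8192
P(X=15) = 1/4096
P(X=16) = 1/65536
Sum = 137/65536

P(X ≥ 14) = 137/65536 ≈ 0.21%


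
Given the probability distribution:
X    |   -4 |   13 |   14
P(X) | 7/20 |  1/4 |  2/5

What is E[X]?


E[X] = Σ x·P(X=x)
= (-4)×(7/20) + (13)×(1/4) + (14)×(2/5)
= 149/20

E[X] = 149/20


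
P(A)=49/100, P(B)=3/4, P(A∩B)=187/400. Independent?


P(A)×P(B) = 147/400
P(A∩B) = 187/400
Not equal → NOT independent

No, not independent


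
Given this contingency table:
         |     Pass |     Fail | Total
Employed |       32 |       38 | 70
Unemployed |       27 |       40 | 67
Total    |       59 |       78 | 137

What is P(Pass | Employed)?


P(Pass | Employed) = 32/(32+38) = 32/70 = 16/35

P(Pass|Employed) = 16/35 ≈ 45.71%


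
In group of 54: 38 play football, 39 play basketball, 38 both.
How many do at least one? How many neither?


|A∪B| = 38+39-38 = 39
Neither = 54-39 = 15

At least one: 39; Neither: 15


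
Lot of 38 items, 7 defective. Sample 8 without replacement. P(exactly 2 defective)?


Hypergeometric: C(7,2)×C(31,6)/C(38,8)
= 21×736281/48903492 = 166257/525844

P(X=2) = 166257/525844 ≈ 31.62%


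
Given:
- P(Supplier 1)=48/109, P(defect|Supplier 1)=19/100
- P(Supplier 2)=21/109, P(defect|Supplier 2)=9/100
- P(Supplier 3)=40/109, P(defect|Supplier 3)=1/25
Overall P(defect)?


P(B) = Σ P(B|Aᵢ)×P(Aᵢ)
  19/100×48/109 = 228/2725
  9/100×21/109 = 189/10900
  1/25×40/109 = 8/545
Sum = 1261/10900

P(defect) = 1261/10900 ≈ 11.57%


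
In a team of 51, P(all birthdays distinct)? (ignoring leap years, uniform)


P(all different) = Π(365-i)/365 for i=0..50
= (365/365)×(364/365)×...×(315/365)
= 0.025568

P ≈ 0.0256 ≈ 2.56%


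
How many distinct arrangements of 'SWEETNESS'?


Letters: 9, freq: {'S': 3, 'W': 1, 'E': 3, 'T': 1, 'N': 1}
9!/(3!×1!×3!×1!×1!) = 362880/36 = 10080

10080


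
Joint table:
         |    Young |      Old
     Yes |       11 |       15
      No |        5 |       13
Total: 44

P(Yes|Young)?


P(Yes|Young) = 11/(11+5) = 11/16

P = 11/16 ≈ 68.75%


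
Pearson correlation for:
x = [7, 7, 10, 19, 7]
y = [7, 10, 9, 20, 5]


n=5, Σx=50, Σy=51, Σxy=624, Σx²=608, Σy²=655
r = (5×624 - 50×51)/√((5×608 - 50²)(5×655 - 51²))
= 570/√(540×674) = 570/√363960 ≈ 570/603.2910 ≈ 0.9448

r ≈ 0.9448


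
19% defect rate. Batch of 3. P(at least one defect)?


P(all good) = (81/100)^3 = 531441/1000000
P(≥1 defect) = 468559/1000000

P = 468559/1000000 ≈ 46.86%


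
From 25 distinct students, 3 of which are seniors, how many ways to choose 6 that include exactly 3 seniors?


Choose 3 of the 3 seniors and 3 of the other 22 students:
C(3,3)×C(22,3) = 1×1540 = 1540

1540


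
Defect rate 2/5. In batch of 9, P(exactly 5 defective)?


Binomial: P(X=5) = C(9,5)×p^5×(1-p)^4
= 126 × 32/3125 × 81/625 = 326592/1953125

P(X=5) = 326592/1953125 ≈ 16.72%


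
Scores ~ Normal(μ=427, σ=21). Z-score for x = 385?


z = (x - μ)/σ = (385 - 427)/21 = -2.0

z = -2.0


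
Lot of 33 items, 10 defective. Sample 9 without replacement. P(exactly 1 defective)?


Hypergeometric: C(10,1)×C(23,8)/C(33,9)
= 10×490314/38567100 = 7429/58435

P(X=1) = 7429/58435 ≈ 12.71%


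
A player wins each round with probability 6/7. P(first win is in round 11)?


Geometric: P(X=11) = (1-p)^(k-1)×p = (1/7)^10×6/7 = 6/1977326743

P(X=11) = 6/1977326743 ≈ 0.00%


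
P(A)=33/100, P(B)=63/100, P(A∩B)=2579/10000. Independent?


P(A)×P(B) = 2079/10000
P(A∩B) = 2579/10000
Not equal → NOT independent

No, not independent


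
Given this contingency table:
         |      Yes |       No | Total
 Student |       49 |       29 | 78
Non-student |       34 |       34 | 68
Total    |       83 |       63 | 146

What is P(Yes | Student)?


P(Yes | Student) = 49/(49+29) = 49/78

P(Yes|Student) = 49/78 ≈ 62.82%


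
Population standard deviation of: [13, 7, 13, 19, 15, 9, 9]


Mean = 85/7
  (13-85/7)²=36/49
  (7-85/7)²=1296/49
  (13-85/7)²=36/49
  (19-85/7)²=2304/49
  (15-85/7)²=400/49
  (9-85/7)²=484/49
  (9-85/7)²=484/49
Σ(x-μ)² = 720/7
σ² = (720/7)/7 = 720/49

σ = √(720/49) ≈ 3.8333


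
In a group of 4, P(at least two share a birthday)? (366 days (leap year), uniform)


P(all different) = Π(366-i)/366 for i=0..3
= 0.983689
P(match) = 1 - 0.983689 = 0.016311

P ≈ 0.0163 ≈ 1.63%


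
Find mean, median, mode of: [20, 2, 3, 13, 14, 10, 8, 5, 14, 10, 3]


Sorted: [2, 3, 3, 5, 8, 10, 10, 13, 14, 14, 20]
Mean = 102/11
Median = 10
Freq: {20: 1, 2: 1, 3: 2, 13: 1, 14: 2, 10: 2, 8: 1, 5: 1}
Mode: [3, 10, 14]

Mean=102/11, Median=10, Mode=[3, 10, 14]
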